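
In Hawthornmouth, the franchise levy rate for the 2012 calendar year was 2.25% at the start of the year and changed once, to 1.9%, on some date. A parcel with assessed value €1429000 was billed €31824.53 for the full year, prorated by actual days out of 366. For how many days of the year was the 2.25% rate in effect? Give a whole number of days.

342 days

Let d = days at the first rate; then 366 − d days at the second rate.
€1429000 × [2.25%·d + 1.9%·(366−d)] / 366 = €31824.53
Solving gives d = 342, so the new rate took effect on December 8, 2012.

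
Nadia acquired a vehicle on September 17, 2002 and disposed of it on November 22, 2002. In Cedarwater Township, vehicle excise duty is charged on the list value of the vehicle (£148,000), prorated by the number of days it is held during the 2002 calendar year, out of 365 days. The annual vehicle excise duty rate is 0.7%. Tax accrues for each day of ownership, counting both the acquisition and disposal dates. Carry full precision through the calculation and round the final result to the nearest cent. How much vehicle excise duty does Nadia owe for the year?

£190.17

Days held (September 17 – November 22, 2002): 67 out of 365
Tax = £148,000 × 0.7% × 67/365 = £190.1699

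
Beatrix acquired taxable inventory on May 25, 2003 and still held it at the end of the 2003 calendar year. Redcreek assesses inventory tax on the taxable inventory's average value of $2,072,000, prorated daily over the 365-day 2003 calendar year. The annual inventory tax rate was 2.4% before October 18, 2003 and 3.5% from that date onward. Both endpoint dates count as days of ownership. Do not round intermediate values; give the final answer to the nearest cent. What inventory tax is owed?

May 25 – October 17, 2003: 146 days at 2.4% → $2,072,000 × 2.4% × 146/365 = $19,891.2000
October 18 – December 31, 2003: 75 days at 3.5% → $2,072,000 × 3.5% × 75/365 = $14,901.3699
Total = $34,792.5699

$34,792.57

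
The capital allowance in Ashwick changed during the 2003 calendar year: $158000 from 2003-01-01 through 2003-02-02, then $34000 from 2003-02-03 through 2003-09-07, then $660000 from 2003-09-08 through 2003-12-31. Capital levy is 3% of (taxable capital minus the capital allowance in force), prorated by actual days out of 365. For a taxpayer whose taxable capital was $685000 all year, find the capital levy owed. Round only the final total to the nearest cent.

$13276.68

2003-01-01 to 2003-02-02: 33 days, exemption $158000 → ($685000 − $158000) × 3% × 33/365 = $1429.3973
2003-02-03 to 2003-09-07: 217 days, exemption $34000 → ($685000 − $34000) × 3% × 217/365 = $11610.9863
2003-09-08 to 2003-12-31: 115 days, exemption $660000 → ($685000 − $660000) × 3% × 115/365 = $236.3014
Total = $13276.6849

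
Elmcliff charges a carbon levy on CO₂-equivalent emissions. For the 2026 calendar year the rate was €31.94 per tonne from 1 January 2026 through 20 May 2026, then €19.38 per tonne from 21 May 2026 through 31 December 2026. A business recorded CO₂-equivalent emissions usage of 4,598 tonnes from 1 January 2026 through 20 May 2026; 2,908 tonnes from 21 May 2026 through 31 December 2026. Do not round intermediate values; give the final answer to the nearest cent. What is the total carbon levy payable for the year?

€203,217.16

1 January – 20 May 2026: 4,598 tonnes at €31.94/tonne → €146,860.12
21 May – 31 December 2026: 2,908 tonnes at €19.38/tonne → €56,357.04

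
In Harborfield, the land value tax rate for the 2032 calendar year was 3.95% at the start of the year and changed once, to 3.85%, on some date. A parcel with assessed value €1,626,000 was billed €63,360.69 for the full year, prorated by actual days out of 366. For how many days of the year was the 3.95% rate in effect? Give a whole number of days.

Let d = days at the first rate; then 366 − d days at the second rate.
€1,626,000 × [3.95%·d + 3.85%·(366−d)] / 366 = €63,360.69
Solving gives d = 171, so the new rate took effect on June 20, 2032.

171 days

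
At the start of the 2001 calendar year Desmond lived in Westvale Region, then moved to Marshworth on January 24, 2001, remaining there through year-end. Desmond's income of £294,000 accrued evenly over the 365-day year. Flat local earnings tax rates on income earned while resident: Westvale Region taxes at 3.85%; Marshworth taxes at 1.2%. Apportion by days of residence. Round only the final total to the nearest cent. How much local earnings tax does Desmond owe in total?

Westvale Region, January 1 – January 23, 2001: 23 days → £294,000 × 3.85% × 23/365 = £713.2521
Marshworth, January 24 – December 31, 2001: 342 days → £294,000 × 1.2% × 342/365 = £3,305.6877
Total = £4,018.9397

£4,018.94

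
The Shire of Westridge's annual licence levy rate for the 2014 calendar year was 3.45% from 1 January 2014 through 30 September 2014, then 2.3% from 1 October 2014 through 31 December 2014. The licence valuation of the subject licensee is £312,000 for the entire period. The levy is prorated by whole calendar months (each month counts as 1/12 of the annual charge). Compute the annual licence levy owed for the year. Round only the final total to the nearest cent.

1 January – 30 September 2014: 9 months at 3.45% → £312,000 × 3.45% × 9/12 = £8,073.0000
1 October – 31 December 2014: 3 months at 2.3% → £312,000 × 2.3% × 3/12 = £1,794.0000
Total = £9,867.0000

£9,867.00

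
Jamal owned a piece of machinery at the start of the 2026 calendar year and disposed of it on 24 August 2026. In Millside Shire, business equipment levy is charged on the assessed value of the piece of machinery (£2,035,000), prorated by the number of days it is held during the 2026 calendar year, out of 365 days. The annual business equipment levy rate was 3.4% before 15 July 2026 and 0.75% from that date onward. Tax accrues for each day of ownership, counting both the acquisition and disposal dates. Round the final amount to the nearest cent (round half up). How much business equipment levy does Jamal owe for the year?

1 January – 14 July 2026: 195 days at 3.4% → £2,035,000 × 3.4% × 195/365 = £36,964.5205
15 July – 24 August 2026: 41 days at 0.75% → £2,035,000 × 0.75% × 41/365 = £1,714.4178
Total = £38,678.9384

£38,678.94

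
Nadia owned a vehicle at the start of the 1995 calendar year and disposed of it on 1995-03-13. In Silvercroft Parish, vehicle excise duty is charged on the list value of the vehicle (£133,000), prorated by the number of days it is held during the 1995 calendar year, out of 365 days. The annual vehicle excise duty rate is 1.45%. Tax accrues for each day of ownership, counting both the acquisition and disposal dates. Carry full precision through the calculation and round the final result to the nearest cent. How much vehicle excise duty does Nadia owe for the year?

£380.42

Days held (1995-01-01 to 1995-03-13): 72 out of 365
Tax = £133,000 × 1.45% × 72/365 = £380.4164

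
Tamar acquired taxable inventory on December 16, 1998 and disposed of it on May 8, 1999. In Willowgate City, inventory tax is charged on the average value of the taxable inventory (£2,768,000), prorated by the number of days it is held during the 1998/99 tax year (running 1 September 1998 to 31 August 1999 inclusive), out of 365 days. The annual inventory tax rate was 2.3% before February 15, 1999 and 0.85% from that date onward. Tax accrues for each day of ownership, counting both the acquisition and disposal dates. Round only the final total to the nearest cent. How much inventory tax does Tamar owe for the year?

£15,989.94

December 16, 1998 – February 14, 1999: 61 days at 2.3% → £2,768,000 × 2.3% × 61/365 = £10,639.7370
February 15 – May 8, 1999: 83 days at 0.85% → £2,768,000 × 0.85% × 83/365 = £5,350.2027
Total = £15,989.9397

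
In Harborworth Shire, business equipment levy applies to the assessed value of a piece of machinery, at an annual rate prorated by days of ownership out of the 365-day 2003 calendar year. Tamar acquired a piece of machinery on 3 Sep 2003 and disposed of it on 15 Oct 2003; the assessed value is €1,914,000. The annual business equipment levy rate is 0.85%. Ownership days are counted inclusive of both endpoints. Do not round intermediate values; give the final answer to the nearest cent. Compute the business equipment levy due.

Days held (3 Sep – 15 Oct 2003): 43 out of 365
Tax = €1,914,000 × 0.85% × 43/365 = €1,916.6219

€1,916.62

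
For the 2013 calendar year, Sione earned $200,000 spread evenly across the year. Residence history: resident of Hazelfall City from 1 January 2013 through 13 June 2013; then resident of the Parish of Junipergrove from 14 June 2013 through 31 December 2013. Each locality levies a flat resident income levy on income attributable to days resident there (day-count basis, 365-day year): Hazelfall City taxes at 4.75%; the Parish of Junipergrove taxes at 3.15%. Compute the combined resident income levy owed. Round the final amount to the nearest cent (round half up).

$7,737.81

Hazelfall City, 1 January – 13 June 2013: 164 days → $200,000 × 4.75% × 164/365 = $4,268.4932
The Parish of Junipergrove, 14 June – 31 December 2013: 201 days → $200,000 × 3.15% × 201/365 = $3,469.3151
Total = $7,737.8082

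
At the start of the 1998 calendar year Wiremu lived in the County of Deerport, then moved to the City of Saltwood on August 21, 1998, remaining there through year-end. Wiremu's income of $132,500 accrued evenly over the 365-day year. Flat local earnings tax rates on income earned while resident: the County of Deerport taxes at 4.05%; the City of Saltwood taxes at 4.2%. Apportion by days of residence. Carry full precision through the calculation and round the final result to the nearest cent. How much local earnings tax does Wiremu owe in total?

$5,438.67

The County of Deerport, January 1 – August 20, 1998: 232 days → $132,500 × 4.05% × 232/365 = $3,410.8767
The City of Saltwood, August 21 – December 31, 1998: 133 days → $132,500 × 4.2% × 133/365 = $2,027.7945
Total = $5,438.6712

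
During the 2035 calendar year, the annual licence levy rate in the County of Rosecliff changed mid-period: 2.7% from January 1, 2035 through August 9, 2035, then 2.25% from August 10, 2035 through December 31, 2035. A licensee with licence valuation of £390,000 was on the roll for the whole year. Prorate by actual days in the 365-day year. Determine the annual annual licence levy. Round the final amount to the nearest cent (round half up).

January 1 – August 9, 2035: 221 days at 2.7% → £390,000 × 2.7% × 221/365 = £6,375.6986
August 10 – December 31, 2035: 144 days at 2.25% → £390,000 × 2.25% × 144/365 = £3,461.9178
Total = £9,837.6164

£9,837.62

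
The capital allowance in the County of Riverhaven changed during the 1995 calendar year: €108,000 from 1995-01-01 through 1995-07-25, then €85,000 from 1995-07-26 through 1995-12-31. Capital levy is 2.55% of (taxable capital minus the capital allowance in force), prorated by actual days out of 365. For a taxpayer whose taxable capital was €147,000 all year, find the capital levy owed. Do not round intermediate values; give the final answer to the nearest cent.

1995-01-01 to 1995-07-25: 206 days, exemption €108,000 → (€147,000 − €108,000) × 2.55% × 206/365 = €561.2795
1995-07-26 to 1995-12-31: 159 days, exemption €85,000 → (€147,000 − €85,000) × 2.55% × 159/365 = €688.7096
Total = €1,249.9890

€1,249.99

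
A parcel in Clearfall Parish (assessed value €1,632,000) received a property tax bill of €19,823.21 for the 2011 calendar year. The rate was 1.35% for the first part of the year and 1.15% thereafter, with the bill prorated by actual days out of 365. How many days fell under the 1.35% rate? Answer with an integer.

118 days

Let d = days at the first rate; then 365 − d days at the second rate.
€1,632,000 × [1.35%·d + 1.15%·(365−d)] / 365 = €19,823.21
Solving gives d = 118, so the new rate took effect on 29 April 2011.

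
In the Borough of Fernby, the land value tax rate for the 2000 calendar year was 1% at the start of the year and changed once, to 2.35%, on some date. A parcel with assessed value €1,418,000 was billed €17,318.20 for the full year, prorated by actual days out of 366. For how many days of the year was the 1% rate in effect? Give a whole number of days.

Let d = days at the first rate; then 366 − d days at the second rate.
€1,418,000 × [1%·d + 2.35%·(366−d)] / 366 = €17,318.20
Solving gives d = 306, so the new rate took effect on November 2, 2000.

306 days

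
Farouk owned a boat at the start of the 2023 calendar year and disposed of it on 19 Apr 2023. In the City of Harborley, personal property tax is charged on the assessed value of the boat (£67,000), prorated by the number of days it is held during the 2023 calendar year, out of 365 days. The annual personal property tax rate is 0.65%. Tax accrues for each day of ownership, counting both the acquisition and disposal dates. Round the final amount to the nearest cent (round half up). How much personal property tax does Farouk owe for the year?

Days held (1 Jan – 19 Apr 2023): 109 out of 365
Tax = £67,000 × 0.65% × 109/365 = £130.0534

£130.05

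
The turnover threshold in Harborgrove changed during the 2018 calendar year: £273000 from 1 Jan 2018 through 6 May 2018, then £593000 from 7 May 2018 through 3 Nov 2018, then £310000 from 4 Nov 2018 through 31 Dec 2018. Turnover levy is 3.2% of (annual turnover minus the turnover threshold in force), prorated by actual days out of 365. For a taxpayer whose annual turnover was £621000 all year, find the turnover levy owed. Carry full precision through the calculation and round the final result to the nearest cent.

£5869.94

1 Jan – 6 May 2018: 126 days, exemption £273000 → (£621000 − £273000) × 3.2% × 126/365 = £3844.2082
7 May – 3 Nov 2018: 181 days, exemption £593000 → (£621000 − £593000) × 3.2% × 181/365 = £444.3178
4 Nov – 31 Dec 2018: 58 days, exemption £310000 → (£621000 − £310000) × 3.2% × 58/365 = £1581.4137
Total = £5869.9397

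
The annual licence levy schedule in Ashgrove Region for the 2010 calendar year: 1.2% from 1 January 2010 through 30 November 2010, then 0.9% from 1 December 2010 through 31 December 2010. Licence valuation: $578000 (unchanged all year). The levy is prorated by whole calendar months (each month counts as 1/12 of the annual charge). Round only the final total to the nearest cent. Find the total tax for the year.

$6791.50

1 January – 30 November 2010: 11 months at 1.2% → $578000 × 1.2% × 11/12 = $6358.0000
1 December – 31 December 2010: 1 month at 0.9% → $578000 × 0.9% × 1/12 = $433.5000
Total = $6791.5000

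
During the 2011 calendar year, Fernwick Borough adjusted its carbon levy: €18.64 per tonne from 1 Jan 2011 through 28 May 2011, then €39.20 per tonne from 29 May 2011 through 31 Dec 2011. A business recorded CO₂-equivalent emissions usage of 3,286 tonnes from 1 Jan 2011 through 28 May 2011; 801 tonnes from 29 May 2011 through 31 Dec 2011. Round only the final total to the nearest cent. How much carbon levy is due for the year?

1 Jan – 28 May 2011: 3,286 tonnes at €18.64/tonne → €61,251.04
29 May – 31 Dec 2011: 801 tonnes at €39.20/tonne → €31,399.20

€92,650.24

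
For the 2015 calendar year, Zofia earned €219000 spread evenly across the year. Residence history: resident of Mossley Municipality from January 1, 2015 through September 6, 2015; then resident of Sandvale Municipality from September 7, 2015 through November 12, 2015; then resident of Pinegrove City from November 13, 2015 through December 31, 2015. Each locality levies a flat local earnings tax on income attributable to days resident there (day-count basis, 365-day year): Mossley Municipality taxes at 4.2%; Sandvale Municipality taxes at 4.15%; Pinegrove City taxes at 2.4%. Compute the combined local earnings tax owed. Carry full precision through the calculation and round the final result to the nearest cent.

Mossley Municipality, January 1 – September 6, 2015: 249 days → €219000 × 4.2% × 249/365 = €6274.8000
Sandvale Municipality, September 7 – November 12, 2015: 67 days → €219000 × 4.15% × 67/365 = €1668.3000
Pinegrove City, November 13 – December 31, 2015: 49 days → €219000 × 2.4% × 49/365 = €705.6000
Total = €8648.7000

€8648.70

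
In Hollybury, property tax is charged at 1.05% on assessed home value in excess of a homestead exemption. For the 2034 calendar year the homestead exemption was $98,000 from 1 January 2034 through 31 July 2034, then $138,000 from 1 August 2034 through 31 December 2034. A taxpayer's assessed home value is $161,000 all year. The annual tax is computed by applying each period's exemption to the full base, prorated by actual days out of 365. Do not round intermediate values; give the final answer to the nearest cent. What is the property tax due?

1 January – 31 July 2034: 212 days, exemption $98,000 → ($161,000 − $98,000) × 1.05% × 212/365 = $384.2137
1 August – 31 December 2034: 153 days, exemption $138,000 → ($161,000 − $138,000) × 1.05% × 153/365 = $101.2315
Total = $485.4452

$485.45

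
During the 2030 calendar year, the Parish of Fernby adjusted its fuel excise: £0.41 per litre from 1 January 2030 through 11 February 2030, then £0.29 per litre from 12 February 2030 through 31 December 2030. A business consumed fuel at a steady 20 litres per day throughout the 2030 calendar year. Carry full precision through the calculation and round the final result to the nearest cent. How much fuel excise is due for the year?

1 January – 11 February 2030: 42 days × 20 litres/day = 840 litres at £0.41/litre → £344.40
12 February – 31 December 2030: 323 days × 20 litres/day = 6,460 litres at £0.29/litre → £1873.40

£2217.80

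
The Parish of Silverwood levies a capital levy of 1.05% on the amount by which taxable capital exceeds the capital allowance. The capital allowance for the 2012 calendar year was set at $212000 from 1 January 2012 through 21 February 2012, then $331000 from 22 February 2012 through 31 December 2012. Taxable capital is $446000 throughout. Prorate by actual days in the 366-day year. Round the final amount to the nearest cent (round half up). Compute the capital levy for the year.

1 January – 21 February 2012: 52 days, exemption $212000 → ($446000 − $212000) × 1.05% × 52/366 = $349.0820
22 February – 31 December 2012: 314 days, exemption $331000 → ($446000 − $331000) × 1.05% × 314/366 = $1035.9426
Total = $1385.0246

$1385.02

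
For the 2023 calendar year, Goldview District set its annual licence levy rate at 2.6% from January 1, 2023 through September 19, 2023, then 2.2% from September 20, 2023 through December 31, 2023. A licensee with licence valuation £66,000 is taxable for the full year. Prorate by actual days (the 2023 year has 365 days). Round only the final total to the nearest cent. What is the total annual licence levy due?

January 1 – September 19, 2023: 262 days at 2.6% → £66,000 × 2.6% × 262/365 = £1,231.7589
September 20 – December 31, 2023: 103 days at 2.2% → £66,000 × 2.2% × 103/365 = £409.7425
Total = £1,641.5014

£1,641.50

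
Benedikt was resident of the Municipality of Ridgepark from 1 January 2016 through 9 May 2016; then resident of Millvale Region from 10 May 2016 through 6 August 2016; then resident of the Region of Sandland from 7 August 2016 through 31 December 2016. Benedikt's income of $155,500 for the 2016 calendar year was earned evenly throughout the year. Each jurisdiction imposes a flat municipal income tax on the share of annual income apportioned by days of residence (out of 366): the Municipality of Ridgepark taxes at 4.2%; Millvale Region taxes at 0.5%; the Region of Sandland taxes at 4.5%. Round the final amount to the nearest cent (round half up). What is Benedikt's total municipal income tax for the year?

$5,319.29

The Municipality of Ridgepark, 1 January – 9 May 2016: 130 days → $155,500 × 4.2% × 130/366 = $2,319.7541
Millvale Region, 10 May – 6 August 2016: 89 days → $155,500 × 0.5% × 89/366 = $189.0642
The Region of Sandland, 7 August – 31 December 2016: 147 days → $155,500 × 4.5% × 147/366 = $2,810.4713
Total = $5,319.2896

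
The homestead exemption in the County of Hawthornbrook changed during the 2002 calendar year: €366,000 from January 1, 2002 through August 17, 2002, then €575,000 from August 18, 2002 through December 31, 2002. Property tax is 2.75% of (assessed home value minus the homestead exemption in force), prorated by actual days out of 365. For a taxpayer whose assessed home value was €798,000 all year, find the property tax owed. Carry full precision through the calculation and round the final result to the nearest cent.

€9,738.47

January 1 – August 17, 2002: 229 days, exemption €366,000 → (€798,000 − €366,000) × 2.75% × 229/365 = €7,453.4795
August 18 – December 31, 2002: 136 days, exemption €575,000 → (€798,000 − €575,000) × 2.75% × 136/365 = €2,284.9863
Total = €9,738.4658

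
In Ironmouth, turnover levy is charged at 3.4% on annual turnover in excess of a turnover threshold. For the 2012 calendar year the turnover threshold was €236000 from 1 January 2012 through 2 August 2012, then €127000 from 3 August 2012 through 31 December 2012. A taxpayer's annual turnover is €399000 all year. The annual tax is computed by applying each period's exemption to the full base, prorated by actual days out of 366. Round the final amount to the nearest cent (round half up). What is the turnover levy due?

1 January – 2 August 2012: 215 days, exemption €236000 → (€399000 − €236000) × 3.4% × 215/366 = €3255.5464
3 August – 31 December 2012: 151 days, exemption €127000 → (€399000 − €127000) × 3.4% × 151/366 = €3815.4317
Total = €7070.9781

€7070.98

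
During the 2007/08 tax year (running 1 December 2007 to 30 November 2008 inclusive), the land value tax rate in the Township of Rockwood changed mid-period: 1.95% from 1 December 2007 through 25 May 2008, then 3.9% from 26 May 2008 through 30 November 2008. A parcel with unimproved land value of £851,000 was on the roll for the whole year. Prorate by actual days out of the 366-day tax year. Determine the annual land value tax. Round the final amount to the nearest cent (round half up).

1 December 2007 – 25 May 2008: 177 days at 1.95% → £851,000 × 1.95% × 177/366 = £8,025.2090
26 May – 30 November 2008: 189 days at 3.9% → £851,000 × 3.9% × 189/366 = £17,138.5820
Total = £25,163.7910

£25,163.79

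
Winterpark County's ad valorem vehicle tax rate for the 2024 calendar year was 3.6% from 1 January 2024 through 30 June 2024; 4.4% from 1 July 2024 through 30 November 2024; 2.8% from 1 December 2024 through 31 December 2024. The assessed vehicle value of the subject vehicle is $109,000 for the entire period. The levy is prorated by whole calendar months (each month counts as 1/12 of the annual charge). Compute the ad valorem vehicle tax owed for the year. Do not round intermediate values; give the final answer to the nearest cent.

1 January – 30 June 2024: 6 months at 3.6% → $109,000 × 3.6% × 6/12 = $1,962.0000
1 July – 30 November 2024: 5 months at 4.4% → $109,000 × 4.4% × 5/12 = $1,998.3333
1 December – 31 December 2024: 1 month at 2.8% → $109,000 × 2.8% × 1/12 = $254.3333
Total = $4,214.6667

$4,214.67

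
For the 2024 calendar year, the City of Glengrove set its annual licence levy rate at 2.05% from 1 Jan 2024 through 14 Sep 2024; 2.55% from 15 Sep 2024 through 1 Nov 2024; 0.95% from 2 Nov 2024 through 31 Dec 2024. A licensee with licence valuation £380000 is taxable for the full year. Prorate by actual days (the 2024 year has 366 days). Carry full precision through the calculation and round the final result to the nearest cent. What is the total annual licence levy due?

1 Jan – 14 Sep 2024: 258 days at 2.05% → £380000 × 2.05% × 258/366 = £5491.3115
15 Sep – 1 Nov 2024: 48 days at 2.55% → £380000 × 2.55% × 48/366 = £1270.8197
2 Nov – 31 Dec 2024: 60 days at 0.95% → £380000 × 0.95% × 60/366 = £591.8033
Total = £7353.9344

£7353.93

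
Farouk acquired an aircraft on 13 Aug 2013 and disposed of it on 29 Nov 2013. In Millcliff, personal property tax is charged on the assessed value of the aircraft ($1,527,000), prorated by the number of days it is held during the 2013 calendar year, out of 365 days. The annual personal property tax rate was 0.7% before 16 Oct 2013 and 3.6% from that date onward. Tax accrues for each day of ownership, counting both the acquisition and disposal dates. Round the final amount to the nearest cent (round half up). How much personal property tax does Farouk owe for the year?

13 Aug – 15 Oct 2013: 64 days at 0.7% → $1,527,000 × 0.7% × 64/365 = $1,874.2356
16 Oct – 29 Nov 2013: 45 days at 3.6% → $1,527,000 × 3.6% × 45/365 = $6,777.3699
Total = $8,651.6055

$8,651.61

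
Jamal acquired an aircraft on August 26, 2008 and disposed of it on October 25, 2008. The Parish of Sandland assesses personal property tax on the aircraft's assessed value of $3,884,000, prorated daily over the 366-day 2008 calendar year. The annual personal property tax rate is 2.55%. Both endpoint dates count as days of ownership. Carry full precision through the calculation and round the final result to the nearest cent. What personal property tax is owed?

Days held (August 26 – October 25, 2008): 61 out of 366
Tax = $3,884,000 × 2.55% × 61/366 = $16,507.0000

$16,507.00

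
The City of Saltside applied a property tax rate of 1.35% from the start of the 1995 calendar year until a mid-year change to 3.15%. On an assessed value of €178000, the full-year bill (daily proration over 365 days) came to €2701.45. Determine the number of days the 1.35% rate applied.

331 days

Let d = days at the first rate; then 365 − d days at the second rate.
€178000 × [1.35%·d + 3.15%·(365−d)] / 365 = €2701.45
Solving gives d = 331, so the new rate took effect on November 28, 1995.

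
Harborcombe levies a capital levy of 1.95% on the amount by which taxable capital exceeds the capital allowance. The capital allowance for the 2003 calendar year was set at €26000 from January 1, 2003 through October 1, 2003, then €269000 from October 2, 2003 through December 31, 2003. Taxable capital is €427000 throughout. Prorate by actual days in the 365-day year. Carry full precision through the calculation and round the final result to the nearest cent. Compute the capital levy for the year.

€6638.12

January 1 – October 1, 2003: 274 days, exemption €26000 → (€427000 − €26000) × 1.95% × 274/365 = €5869.9808
October 2 – December 31, 2003: 91 days, exemption €269000 → (€427000 − €269000) × 1.95% × 91/365 = €768.1397
Total = €6638.1205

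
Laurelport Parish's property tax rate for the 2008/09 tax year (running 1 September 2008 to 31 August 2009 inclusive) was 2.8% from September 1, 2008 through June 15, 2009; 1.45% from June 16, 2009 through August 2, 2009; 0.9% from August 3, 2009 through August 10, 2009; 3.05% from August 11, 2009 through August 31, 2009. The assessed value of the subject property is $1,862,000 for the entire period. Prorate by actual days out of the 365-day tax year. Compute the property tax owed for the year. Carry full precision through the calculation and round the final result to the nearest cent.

September 1, 2008 – June 15, 2009: 288 days at 2.8% → $1,862,000 × 2.8% × 288/365 = $41,137.4466
June 16 – August 2, 2009: 48 days at 1.45% → $1,862,000 × 1.45% × 48/365 = $3,550.5534
August 3 – August 10, 2009: 8 days at 0.9% → $1,862,000 × 0.9% × 8/365 = $367.2986
August 11 – August 31, 2009: 21 days at 3.05% → $1,862,000 × 3.05% × 21/365 = $3,267.4274
Total = $48,322.7260

$48,322.73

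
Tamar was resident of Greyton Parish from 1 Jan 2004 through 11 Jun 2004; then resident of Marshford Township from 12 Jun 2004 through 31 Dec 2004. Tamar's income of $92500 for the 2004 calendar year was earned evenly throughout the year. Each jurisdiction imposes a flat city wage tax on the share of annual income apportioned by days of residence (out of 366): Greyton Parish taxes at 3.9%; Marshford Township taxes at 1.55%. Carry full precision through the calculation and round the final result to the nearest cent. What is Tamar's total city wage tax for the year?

$2401.84

Greyton Parish, 1 Jan – 11 Jun 2004: 163 days → $92500 × 3.9% × 163/366 = $1606.6189
Marshford Township, 12 Jun – 31 Dec 2004: 203 days → $92500 × 1.55% × 203/366 = $795.2220
Total = $2401.8408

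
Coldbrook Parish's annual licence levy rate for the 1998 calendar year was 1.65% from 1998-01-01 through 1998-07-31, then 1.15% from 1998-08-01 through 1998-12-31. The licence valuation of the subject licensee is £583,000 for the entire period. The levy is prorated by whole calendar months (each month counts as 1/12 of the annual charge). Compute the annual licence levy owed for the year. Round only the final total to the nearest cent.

£8,404.92

1998-01-01 to 1998-07-31: 7 months at 1.65% → £583,000 × 1.65% × 7/12 = £5,611.3750
1998-08-01 to 1998-12-31: 5 months at 1.15% → £583,000 × 1.15% × 5/12 = £2,793.5417
Total = £8,404.9167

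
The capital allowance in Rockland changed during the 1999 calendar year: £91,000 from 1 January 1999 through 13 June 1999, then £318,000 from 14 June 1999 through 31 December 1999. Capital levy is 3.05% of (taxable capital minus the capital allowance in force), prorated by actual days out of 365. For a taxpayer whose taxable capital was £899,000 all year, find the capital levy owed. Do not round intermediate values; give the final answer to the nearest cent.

1 January – 13 June 1999: 164 days, exemption £91,000 → (£899,000 − £91,000) × 3.05% × 164/365 = £11,072.9205
14 June – 31 December 1999: 201 days, exemption £318,000 → (£899,000 − £318,000) × 3.05% × 201/365 = £9,758.4123
Total = £20,831.3329

£20,831.33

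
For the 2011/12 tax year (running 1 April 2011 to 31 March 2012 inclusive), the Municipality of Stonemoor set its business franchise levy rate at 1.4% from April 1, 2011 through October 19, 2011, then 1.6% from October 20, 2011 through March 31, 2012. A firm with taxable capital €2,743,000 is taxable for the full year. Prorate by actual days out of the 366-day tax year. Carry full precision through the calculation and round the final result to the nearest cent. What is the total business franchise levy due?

April 1 – October 19, 2011: 202 days at 1.4% → €2,743,000 × 1.4% × 202/366 = €21,194.5464
October 20, 2011 – March 31, 2012: 164 days at 1.6% → €2,743,000 × 1.6% × 164/366 = €19,665.6612
Total = €40,860.2077

€40,860.21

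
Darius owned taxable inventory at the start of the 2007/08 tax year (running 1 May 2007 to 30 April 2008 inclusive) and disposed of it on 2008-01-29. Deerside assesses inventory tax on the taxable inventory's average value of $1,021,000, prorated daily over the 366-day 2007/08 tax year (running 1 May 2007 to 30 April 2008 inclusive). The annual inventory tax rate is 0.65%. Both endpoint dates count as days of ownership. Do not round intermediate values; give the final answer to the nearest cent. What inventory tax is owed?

Days held (2007-05-01 to 2008-01-29): 274 out of 366
Tax = $1,021,000 × 0.65% × 274/366 = $4,968.3087

$4,968.31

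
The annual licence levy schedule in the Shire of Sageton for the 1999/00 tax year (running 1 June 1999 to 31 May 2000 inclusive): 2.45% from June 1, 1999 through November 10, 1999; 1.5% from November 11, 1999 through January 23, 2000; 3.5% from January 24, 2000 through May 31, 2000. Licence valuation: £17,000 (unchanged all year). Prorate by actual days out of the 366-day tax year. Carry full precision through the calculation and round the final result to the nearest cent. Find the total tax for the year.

June 1 – November 10, 1999: 163 days at 2.45% → £17,000 × 2.45% × 163/366 = £185.4904
November 11, 1999 – January 23, 2000: 74 days at 1.5% → £17,000 × 1.5% × 74/366 = £51.5574
January 24 – May 31, 2000: 129 days at 3.5% → £17,000 × 3.5% × 129/366 = £209.7131
Total = £446.7609

£446.76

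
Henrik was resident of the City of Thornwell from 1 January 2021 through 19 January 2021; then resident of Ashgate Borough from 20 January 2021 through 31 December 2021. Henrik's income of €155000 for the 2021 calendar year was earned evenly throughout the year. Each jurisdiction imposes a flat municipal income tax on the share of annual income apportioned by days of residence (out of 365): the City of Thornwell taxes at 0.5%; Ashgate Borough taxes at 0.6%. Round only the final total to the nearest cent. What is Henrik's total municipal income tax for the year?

The City of Thornwell, 1 January – 19 January 2021: 19 days → €155000 × 0.5% × 19/365 = €40.3425
Ashgate Borough, 20 January – 31 December 2021: 346 days → €155000 × 0.6% × 346/365 = €881.5890
Total = €921.9315

€921.93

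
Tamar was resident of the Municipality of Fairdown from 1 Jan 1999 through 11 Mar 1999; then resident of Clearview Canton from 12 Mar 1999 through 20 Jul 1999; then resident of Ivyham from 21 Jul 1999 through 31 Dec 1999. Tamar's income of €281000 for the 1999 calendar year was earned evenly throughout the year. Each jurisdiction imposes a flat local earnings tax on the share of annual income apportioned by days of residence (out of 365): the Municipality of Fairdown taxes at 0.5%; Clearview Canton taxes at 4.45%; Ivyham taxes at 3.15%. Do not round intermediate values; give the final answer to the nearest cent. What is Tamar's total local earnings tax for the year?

The Municipality of Fairdown, 1 Jan – 11 Mar 1999: 70 days → €281000 × 0.5% × 70/365 = €269.4521
Clearview Canton, 12 Mar – 20 Jul 1999: 131 days → €281000 × 4.45% × 131/365 = €4487.9164
Ivyham, 21 Jul – 31 Dec 1999: 164 days → €281000 × 3.15% × 164/365 = €3977.1123
Total = €8734.4808

€8734.48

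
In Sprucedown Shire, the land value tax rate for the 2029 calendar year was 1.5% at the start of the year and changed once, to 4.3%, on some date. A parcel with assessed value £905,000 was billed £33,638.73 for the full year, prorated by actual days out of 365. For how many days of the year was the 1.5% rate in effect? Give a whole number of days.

Let d = days at the first rate; then 365 − d days at the second rate.
£905,000 × [1.5%·d + 4.3%·(365−d)] / 365 = £33,638.73
Solving gives d = 76, so the new rate took effect on 18 March 2029.

76 days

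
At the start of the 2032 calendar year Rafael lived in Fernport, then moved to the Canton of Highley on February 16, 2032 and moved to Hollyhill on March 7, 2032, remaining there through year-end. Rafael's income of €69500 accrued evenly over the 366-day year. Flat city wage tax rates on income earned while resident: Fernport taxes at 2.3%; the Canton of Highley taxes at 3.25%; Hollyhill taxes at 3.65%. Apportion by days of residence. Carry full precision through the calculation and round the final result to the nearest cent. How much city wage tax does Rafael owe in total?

Fernport, January 1 – February 15, 2032: 46 days → €69500 × 2.3% × 46/366 = €200.9044
The Canton of Highley, February 16 – March 6, 2032: 20 days → €69500 × 3.25% × 20/366 = €123.4290
Hollyhill, March 7 – December 31, 2032: 300 days → €69500 × 3.65% × 300/366 = €2079.3033
Total = €2403.6366

€2403.64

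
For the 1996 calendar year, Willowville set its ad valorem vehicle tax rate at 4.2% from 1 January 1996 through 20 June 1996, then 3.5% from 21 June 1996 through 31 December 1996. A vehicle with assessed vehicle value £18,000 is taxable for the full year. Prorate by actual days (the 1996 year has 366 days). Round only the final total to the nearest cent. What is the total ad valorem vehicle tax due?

1 January – 20 June 1996: 172 days at 4.2% → £18,000 × 4.2% × 172/366 = £355.2787
21 June – 31 December 1996: 194 days at 3.5% → £18,000 × 3.5% × 194/366 = £333.9344
Total = £689.2131

£689.21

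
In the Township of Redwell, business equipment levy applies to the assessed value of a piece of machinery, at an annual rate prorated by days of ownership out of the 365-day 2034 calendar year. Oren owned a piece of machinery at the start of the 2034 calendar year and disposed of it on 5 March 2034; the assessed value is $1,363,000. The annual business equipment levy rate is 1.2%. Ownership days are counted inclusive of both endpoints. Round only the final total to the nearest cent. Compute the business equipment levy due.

Days held (1 January – 5 March 2034): 64 out of 365
Tax = $1,363,000 × 1.2% × 64/365 = $2,867.9014

$2,867.90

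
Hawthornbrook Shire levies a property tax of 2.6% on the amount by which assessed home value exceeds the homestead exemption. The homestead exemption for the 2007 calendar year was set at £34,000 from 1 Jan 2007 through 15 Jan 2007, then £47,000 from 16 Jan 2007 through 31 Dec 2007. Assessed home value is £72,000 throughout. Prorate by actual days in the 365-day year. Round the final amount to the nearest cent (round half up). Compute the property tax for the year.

1 Jan – 15 Jan 2007: 15 days, exemption £34,000 → (£72,000 − £34,000) × 2.6% × 15/365 = £40.6027
16 Jan – 31 Dec 2007: 350 days, exemption £47,000 → (£72,000 − £47,000) × 2.6% × 350/365 = £623.2877
Total = £663.8904

£663.89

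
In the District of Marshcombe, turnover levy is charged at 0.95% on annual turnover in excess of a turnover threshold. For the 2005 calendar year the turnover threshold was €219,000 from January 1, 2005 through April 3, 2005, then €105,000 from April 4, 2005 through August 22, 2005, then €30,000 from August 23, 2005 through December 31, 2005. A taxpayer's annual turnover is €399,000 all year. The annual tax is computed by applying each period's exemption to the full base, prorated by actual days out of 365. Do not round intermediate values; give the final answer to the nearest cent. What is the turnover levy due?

€2,772.78

January 1 – April 3, 2005: 93 days, exemption €219,000 → (€399,000 − €219,000) × 0.95% × 93/365 = €435.6986
April 4 – August 22, 2005: 141 days, exemption €105,000 → (€399,000 − €105,000) × 0.95% × 141/365 = €1,078.9397
August 23 – December 31, 2005: 131 days, exemption €30,000 → (€399,000 − €30,000) × 0.95% × 131/365 = €1,258.1384
Total = €2,772.7767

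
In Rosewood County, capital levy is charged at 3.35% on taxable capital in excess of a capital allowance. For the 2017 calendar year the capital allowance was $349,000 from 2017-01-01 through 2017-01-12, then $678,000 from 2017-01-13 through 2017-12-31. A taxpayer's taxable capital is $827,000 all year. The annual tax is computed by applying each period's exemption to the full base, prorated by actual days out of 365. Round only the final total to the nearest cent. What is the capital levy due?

$5,353.85

2017-01-01 to 2017-01-12: 12 days, exemption $349,000 → ($827,000 − $349,000) × 3.35% × 12/365 = $526.4548
2017-01-13 to 2017-12-31: 353 days, exemption $678,000 → ($827,000 − $678,000) × 3.35% × 353/365 = $4,827.3959
Total = $5,353.8507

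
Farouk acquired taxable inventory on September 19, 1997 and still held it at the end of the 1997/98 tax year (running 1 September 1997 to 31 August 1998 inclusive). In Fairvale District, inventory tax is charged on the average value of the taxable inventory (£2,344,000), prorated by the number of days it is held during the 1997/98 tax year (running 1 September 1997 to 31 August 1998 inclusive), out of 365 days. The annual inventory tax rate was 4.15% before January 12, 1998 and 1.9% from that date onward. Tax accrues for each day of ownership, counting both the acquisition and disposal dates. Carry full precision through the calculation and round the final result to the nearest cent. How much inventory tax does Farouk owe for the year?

September 19, 1997 – January 11, 1998: 115 days at 4.15% → £2,344,000 × 4.15% × 115/365 = £30,648.6027
January 12 – August 31, 1998: 232 days at 1.9% → £2,344,000 × 1.9% × 232/365 = £28,307.8137
Total = £58,956.4164

£58,956.42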